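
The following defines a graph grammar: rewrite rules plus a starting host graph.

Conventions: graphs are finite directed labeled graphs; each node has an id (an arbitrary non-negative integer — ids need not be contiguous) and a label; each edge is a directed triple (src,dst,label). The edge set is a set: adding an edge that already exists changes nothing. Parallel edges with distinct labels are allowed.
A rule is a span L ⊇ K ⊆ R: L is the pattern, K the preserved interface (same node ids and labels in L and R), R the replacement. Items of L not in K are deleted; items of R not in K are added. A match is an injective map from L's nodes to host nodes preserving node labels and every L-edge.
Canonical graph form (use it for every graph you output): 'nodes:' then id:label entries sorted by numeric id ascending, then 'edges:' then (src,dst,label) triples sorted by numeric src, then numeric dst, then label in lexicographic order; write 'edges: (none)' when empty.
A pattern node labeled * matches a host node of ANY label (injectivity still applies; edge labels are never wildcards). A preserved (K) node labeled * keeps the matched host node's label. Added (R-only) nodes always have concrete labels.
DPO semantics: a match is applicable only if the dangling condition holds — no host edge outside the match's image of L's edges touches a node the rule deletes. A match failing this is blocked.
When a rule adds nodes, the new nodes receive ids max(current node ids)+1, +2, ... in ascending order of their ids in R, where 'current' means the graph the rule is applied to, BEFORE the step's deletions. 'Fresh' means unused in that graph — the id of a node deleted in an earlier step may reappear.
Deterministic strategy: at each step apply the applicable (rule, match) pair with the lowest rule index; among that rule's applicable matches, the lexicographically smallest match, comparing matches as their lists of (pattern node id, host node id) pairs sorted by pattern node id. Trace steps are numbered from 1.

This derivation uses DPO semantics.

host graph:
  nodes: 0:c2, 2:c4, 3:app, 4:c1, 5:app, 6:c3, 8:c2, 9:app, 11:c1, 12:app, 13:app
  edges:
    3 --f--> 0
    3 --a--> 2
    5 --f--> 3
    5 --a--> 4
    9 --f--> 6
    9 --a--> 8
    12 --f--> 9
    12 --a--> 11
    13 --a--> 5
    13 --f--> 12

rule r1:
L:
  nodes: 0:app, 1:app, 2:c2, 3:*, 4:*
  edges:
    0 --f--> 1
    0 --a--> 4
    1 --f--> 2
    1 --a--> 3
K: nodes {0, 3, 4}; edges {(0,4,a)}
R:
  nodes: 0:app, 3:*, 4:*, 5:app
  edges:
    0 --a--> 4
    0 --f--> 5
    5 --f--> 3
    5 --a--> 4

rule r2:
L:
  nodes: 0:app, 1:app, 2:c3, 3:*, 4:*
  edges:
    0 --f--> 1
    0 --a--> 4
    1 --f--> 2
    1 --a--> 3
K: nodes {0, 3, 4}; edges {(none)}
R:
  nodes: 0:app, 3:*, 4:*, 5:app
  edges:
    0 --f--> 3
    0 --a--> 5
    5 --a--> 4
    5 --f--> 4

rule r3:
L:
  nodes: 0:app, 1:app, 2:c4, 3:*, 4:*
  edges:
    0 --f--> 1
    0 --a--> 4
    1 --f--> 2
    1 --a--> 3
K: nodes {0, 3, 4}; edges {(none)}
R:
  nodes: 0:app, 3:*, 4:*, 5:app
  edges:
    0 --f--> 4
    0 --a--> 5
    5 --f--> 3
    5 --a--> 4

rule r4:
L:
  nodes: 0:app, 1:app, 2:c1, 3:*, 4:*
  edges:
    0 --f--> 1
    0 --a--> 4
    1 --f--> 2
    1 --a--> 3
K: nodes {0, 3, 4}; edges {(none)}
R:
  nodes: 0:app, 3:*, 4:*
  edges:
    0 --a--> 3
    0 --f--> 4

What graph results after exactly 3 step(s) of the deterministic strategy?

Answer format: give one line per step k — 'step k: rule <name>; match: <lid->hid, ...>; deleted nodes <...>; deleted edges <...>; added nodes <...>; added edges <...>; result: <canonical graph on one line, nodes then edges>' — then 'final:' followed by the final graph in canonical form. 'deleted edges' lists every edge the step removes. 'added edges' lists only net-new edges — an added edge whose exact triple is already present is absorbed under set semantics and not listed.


step 1: rule r1; match: 0->5, 1->3, 2->0, 3->2, 4->4; deleted nodes 0, 3; deleted edges (3,0,f); (3,2,a); (5,3,f); added nodes 14; added edges (5,14,f); (14,2,f); (14,4,a); result: nodes: 2:c4, 4:c1, 5:app, 6:c3, 8:c2, 9:app, 11:c1, 12:app, 13:app, 14:app edges: (5,4,a); (5,14,f); (9,6,f); (9,8,a); (12,9,f); (12,11,a); (13,5,a); (13,12,f); (14,2,f); (14,4,a)
step 2: rule r2; match: 0->12, 1->9, 2->6, 3->8, 4->11; deleted nodes 6, 9; deleted edges (9,6,f); (9,8,a); (12,9,f); (12,11,a); added nodes 15; added edges (12,8,f); (12,15,a); (15,11,a); (15,11,f); result: nodes: 2:c4, 4:c1, 5:app, 8:c2, 11:c1, 12:app, 13:app, 14:app, 15:app edges: (5,4,a); (5,14,f); (12,8,f); (12,15,a); (13,5,a); (13,12,f); (14,2,f); (14,4,a); (15,11,a); (15,11,f)
step 3: rule r1; match: 0->13, 1->12, 2->8, 3->15, 4->5; deleted nodes 8, 12; deleted edges (12,8,f); (12,15,a); (13,12,f); added nodes 16; added edges (13,16,f); (16,5,a); (16,15,f); result: nodes: 2:c4, 4:c1, 5:app, 11:c1, 13:app, 14:app, 15:app, 16:app edges: (5,4,a); (5,14,f); (13,5,a); (13,16,f); (14,2,f); (14,4,a); (15,11,a); (15,11,f); (16,5,a); (16,15,f)
final:
nodes: 2:c4, 4:c1, 5:app, 11:c1, 13:app, 14:app, 15:app, 16:app
edges: (5,4,a); (5,14,f); (13,5,a); (13,16,f); (14,2,f); (14,4,a); (15,11,a); (15,11,f); (16,5,a); (16,15,f)


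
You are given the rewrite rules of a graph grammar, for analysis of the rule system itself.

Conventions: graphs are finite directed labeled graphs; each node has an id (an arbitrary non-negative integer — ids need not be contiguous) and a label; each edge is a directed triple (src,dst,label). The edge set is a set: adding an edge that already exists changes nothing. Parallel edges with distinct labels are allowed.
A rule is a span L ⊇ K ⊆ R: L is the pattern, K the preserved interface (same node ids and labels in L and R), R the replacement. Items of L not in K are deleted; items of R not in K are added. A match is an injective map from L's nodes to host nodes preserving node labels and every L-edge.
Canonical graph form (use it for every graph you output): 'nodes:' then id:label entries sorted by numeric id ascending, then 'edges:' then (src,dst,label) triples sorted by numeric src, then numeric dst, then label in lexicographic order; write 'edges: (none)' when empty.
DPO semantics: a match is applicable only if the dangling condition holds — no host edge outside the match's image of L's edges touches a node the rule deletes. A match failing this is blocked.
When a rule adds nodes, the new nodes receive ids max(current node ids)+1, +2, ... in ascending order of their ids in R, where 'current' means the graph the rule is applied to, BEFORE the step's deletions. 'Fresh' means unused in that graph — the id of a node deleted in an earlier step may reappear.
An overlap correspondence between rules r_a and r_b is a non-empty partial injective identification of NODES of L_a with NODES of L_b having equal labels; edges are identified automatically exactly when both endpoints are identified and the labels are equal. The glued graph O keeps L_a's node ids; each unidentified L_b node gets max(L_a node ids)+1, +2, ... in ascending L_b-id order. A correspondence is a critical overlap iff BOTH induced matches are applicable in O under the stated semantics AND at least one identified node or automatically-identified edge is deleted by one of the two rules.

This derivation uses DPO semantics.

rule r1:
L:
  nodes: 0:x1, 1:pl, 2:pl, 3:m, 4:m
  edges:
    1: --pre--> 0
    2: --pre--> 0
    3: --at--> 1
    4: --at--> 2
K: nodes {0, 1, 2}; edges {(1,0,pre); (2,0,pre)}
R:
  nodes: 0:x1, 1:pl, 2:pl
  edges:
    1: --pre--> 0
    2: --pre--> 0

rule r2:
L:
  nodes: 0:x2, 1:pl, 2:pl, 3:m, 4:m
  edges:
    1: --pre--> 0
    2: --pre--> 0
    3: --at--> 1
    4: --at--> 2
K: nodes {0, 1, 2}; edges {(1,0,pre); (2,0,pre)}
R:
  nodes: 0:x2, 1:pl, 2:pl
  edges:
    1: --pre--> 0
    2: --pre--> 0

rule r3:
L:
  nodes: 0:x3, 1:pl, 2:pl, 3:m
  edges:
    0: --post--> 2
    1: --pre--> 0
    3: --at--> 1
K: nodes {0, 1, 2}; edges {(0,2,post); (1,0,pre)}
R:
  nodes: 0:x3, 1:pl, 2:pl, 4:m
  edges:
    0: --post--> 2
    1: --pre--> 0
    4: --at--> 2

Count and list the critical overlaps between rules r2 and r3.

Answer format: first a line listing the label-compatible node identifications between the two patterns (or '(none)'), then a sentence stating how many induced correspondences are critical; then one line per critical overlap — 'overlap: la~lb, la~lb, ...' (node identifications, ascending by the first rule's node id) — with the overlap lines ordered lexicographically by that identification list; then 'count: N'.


label-compatible node identifications between L(r2) and L(r3): 1~1, 1~2, 2~1, 2~2, 3~3, 4~3
4 of the induced correspondences are critical overlaps of r2 and r3.
overlap: 1~1, 2~2, 3~3
overlap: 1~1, 3~3
overlap: 1~2, 2~1, 4~3
overlap: 2~1, 4~3
count: 4


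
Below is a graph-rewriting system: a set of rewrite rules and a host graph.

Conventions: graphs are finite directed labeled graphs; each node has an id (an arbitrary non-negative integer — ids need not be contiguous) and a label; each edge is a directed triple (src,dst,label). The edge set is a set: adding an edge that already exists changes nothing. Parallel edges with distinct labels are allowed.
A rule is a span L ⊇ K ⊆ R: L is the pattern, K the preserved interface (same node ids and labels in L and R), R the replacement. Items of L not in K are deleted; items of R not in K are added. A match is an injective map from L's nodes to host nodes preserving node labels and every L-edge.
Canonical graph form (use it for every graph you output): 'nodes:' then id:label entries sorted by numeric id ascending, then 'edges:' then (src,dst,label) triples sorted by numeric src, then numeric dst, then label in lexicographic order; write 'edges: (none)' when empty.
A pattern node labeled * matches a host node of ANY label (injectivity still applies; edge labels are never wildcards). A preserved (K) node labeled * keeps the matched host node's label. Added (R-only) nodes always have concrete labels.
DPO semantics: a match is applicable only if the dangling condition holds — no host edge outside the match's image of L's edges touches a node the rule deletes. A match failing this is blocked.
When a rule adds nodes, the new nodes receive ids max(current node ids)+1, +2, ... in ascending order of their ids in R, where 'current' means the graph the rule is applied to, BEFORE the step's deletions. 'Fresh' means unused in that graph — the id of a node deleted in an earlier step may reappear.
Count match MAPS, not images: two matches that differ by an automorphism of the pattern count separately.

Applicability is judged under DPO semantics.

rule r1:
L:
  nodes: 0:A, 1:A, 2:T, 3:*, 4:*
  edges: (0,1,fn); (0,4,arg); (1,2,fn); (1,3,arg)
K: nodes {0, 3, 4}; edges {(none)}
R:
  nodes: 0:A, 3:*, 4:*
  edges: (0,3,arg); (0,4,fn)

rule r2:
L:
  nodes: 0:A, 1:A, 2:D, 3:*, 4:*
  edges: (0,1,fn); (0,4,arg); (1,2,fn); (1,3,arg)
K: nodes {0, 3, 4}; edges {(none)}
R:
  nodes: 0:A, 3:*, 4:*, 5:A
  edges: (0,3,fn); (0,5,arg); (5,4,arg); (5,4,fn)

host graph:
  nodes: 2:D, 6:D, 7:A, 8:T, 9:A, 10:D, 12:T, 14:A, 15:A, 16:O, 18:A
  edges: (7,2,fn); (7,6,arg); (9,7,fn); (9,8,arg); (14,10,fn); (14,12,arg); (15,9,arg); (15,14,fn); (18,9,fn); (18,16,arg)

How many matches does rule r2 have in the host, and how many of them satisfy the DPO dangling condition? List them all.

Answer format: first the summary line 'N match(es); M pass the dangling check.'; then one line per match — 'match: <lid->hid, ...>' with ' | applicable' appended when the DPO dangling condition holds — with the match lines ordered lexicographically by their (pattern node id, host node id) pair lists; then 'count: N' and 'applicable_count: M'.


2 match(es); 2 pass the dangling check.
match: 0->9, 1->7, 2->2, 3->6, 4->8 | applicable
match: 0->15, 1->14, 2->10, 3->12, 4->9 | applicable
count: 2
applicable_count: 2


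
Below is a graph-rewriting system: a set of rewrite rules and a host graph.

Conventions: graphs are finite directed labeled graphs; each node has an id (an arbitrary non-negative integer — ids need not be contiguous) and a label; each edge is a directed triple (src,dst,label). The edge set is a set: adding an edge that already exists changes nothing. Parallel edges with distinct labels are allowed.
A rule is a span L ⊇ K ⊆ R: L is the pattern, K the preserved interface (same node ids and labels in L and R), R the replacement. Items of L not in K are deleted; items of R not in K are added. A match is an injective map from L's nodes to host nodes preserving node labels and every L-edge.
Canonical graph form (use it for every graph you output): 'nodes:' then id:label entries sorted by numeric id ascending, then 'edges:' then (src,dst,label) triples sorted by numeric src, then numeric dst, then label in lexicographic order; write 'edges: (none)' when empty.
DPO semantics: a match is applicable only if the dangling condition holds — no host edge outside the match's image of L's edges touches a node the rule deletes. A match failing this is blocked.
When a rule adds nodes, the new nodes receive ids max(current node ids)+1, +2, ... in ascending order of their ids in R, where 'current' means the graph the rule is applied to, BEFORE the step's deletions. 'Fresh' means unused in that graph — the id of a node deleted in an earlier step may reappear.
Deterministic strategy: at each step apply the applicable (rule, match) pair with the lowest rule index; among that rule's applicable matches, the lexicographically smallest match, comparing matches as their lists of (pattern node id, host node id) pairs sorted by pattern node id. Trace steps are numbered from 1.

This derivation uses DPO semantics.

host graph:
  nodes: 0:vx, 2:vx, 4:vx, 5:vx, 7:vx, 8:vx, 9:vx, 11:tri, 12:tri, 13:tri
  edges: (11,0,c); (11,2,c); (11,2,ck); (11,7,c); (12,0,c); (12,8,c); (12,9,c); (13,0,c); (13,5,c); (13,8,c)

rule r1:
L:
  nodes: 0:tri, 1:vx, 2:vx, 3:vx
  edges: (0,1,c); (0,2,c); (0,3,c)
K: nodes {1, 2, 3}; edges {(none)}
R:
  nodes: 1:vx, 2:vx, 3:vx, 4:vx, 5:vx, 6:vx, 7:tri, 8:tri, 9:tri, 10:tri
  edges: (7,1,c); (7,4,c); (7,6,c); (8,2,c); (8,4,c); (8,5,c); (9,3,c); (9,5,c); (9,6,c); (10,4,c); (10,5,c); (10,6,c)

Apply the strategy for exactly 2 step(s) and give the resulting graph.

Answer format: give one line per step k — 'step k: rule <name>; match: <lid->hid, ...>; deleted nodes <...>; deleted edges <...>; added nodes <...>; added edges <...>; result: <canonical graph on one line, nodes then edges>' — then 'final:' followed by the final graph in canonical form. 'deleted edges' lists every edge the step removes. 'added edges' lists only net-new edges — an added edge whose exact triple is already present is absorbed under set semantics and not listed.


step 1: rule r1; match: 0->12, 1->0, 2->8, 3->9; deleted nodes 12; deleted edges (12,0,c); (12,8,c); (12,9,c); added nodes 14, 15, 16, 17, 18, 19, 20; added edges (17,0,c); (17,14,c); (17,16,c); (18,8,c); (18,14,c); (18,15,c); (19,9,c); (19,15,c); (19,16,c); (20,14,c); (20,15,c); (20,16,c); result: nodes: 0:vx, 2:vx, 4:vx, 5:vx, 7:vx, 8:vx, 9:vx, 11:tri, 13:tri, 14:vx, 15:vx, 16:vx, 17:tri, 18:tri, 19:tri, 20:tri edges: (11,0,c); (11,2,c); (11,2,ck); (11,7,c); (13,0,c); (13,5,c); (13,8,c); (17,0,c); (17,14,c); (17,16,c); (18,8,c); (18,14,c); (18,15,c); (19,9,c); (19,15,c); (19,16,c); (20,14,c); (20,15,c); (20,16,c)
step 2: rule r1; match: 0->13, 1->0, 2->5, 3->8; deleted nodes 13; deleted edges (13,0,c); (13,5,c); (13,8,c); added nodes 21, 22, 23, 24, 25, 26, 27; added edges (24,0,c); (24,21,c); (24,23,c); (25,5,c); (25,21,c); (25,22,c); (26,8,c); (26,22,c); (26,23,c); (27,21,c); (27,22,c); (27,23,c); result: nodes: 0:vx, 2:vx, 4:vx, 5:vx, 7:vx, 8:vx, 9:vx, 11:tri, 14:vx, 15:vx, 16:vx, 17:tri, 18:tri, 19:tri, 20:tri, 21:vx, 22:vx, 23:vx, 24:tri, 25:tri, 26:tri, 27:tri edges: (11,0,c); (11,2,c); (11,2,ck); (11,7,c); (17,0,c); (17,14,c); (17,16,c); (18,8,c); (18,14,c); (18,15,c); (19,9,c); (19,15,c); (19,16,c); (20,14,c); (20,15,c); (20,16,c); (24,0,c); (24,21,c); (24,23,c); (25,5,c); (25,21,c); (25,22,c); (26,8,c); (26,22,c); (26,23,c); (27,21,c); (27,22,c); (27,23,c)
final:
nodes: 0:vx, 2:vx, 4:vx, 5:vx, 7:vx, 8:vx, 9:vx, 11:tri, 14:vx, 15:vx, 16:vx, 17:tri, 18:tri, 19:tri, 20:tri, 21:vx, 22:vx, 23:vx, 24:tri, 25:tri, 26:tri, 27:tri
edges: (11,0,c); (11,2,c); (11,2,ck); (11,7,c); (17,0,c); (17,14,c); (17,16,c); (18,8,c); (18,14,c); (18,15,c); (19,9,c); (19,15,c); (19,16,c); (20,14,c); (20,15,c); (20,16,c); (24,0,c); (24,21,c); (24,23,c); (25,5,c); (25,21,c); (25,22,c); (26,8,c); (26,22,c); (26,23,c); (27,21,c); (27,22,c); (27,23,c)


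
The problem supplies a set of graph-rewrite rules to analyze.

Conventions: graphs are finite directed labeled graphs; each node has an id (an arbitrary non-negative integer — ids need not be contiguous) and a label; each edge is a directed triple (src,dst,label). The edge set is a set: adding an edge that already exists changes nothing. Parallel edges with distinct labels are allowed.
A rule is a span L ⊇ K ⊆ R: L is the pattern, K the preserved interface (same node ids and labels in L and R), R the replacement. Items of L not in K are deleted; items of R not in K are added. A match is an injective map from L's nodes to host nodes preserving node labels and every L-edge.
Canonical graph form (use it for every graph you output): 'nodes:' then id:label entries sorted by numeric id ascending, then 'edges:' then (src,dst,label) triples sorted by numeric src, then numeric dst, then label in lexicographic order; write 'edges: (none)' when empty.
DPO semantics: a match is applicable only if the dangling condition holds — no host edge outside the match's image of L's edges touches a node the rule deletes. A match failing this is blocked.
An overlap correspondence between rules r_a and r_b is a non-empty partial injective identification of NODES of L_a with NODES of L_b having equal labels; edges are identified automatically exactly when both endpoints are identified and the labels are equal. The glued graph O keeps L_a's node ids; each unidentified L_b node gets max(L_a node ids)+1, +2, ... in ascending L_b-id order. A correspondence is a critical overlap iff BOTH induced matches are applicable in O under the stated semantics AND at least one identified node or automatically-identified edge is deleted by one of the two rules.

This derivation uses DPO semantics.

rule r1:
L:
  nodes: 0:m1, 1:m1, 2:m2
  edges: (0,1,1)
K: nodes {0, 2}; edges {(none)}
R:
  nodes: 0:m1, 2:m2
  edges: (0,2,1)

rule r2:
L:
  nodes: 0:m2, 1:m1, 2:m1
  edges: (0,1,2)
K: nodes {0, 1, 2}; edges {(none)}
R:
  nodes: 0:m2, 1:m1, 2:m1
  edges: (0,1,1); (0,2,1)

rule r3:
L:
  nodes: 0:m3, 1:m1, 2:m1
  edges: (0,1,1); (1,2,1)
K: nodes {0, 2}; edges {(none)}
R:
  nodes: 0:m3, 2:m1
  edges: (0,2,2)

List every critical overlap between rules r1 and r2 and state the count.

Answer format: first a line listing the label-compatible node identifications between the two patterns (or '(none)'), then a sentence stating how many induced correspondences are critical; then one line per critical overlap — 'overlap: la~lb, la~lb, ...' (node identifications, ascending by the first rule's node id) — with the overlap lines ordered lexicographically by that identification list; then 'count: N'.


label-compatible node identifications between L(r1) and L(r2): 0~1, 0~2, 1~1, 1~2, 2~0
4 of the induced correspondences are critical overlaps of r1 and r2.
overlap: 0~1, 1~2
overlap: 0~1, 1~2, 2~0
overlap: 1~2
overlap: 1~2, 2~0
count: 4


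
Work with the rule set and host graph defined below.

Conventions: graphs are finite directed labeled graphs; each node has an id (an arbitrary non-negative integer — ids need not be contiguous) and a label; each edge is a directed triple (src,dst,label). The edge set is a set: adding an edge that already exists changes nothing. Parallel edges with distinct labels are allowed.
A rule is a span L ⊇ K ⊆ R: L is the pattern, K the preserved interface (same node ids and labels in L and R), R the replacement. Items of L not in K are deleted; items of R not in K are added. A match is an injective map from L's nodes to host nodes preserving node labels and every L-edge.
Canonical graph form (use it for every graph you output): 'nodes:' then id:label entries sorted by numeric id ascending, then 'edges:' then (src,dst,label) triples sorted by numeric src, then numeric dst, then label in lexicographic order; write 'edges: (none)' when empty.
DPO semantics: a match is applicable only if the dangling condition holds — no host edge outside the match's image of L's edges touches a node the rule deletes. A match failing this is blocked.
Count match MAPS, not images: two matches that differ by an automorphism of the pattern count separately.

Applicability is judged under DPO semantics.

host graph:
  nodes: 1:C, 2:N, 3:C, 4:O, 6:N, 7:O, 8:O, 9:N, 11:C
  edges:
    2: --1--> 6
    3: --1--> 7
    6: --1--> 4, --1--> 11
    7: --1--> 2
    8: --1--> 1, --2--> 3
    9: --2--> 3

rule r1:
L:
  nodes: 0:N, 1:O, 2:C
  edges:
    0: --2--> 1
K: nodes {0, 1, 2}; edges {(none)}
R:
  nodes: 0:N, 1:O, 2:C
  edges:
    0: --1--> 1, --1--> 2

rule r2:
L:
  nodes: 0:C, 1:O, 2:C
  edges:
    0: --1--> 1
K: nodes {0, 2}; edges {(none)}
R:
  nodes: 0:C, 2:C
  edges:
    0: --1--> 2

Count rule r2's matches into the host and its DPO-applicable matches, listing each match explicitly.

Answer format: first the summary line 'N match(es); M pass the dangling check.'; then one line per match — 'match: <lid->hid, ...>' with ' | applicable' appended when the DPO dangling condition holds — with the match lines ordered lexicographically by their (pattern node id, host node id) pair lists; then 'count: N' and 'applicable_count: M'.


2 match(es); 0 pass the dangling check.
match: 0->3, 1->7, 2->1
match: 0->3, 1->7, 2->11
count: 2
applicable_count: 0


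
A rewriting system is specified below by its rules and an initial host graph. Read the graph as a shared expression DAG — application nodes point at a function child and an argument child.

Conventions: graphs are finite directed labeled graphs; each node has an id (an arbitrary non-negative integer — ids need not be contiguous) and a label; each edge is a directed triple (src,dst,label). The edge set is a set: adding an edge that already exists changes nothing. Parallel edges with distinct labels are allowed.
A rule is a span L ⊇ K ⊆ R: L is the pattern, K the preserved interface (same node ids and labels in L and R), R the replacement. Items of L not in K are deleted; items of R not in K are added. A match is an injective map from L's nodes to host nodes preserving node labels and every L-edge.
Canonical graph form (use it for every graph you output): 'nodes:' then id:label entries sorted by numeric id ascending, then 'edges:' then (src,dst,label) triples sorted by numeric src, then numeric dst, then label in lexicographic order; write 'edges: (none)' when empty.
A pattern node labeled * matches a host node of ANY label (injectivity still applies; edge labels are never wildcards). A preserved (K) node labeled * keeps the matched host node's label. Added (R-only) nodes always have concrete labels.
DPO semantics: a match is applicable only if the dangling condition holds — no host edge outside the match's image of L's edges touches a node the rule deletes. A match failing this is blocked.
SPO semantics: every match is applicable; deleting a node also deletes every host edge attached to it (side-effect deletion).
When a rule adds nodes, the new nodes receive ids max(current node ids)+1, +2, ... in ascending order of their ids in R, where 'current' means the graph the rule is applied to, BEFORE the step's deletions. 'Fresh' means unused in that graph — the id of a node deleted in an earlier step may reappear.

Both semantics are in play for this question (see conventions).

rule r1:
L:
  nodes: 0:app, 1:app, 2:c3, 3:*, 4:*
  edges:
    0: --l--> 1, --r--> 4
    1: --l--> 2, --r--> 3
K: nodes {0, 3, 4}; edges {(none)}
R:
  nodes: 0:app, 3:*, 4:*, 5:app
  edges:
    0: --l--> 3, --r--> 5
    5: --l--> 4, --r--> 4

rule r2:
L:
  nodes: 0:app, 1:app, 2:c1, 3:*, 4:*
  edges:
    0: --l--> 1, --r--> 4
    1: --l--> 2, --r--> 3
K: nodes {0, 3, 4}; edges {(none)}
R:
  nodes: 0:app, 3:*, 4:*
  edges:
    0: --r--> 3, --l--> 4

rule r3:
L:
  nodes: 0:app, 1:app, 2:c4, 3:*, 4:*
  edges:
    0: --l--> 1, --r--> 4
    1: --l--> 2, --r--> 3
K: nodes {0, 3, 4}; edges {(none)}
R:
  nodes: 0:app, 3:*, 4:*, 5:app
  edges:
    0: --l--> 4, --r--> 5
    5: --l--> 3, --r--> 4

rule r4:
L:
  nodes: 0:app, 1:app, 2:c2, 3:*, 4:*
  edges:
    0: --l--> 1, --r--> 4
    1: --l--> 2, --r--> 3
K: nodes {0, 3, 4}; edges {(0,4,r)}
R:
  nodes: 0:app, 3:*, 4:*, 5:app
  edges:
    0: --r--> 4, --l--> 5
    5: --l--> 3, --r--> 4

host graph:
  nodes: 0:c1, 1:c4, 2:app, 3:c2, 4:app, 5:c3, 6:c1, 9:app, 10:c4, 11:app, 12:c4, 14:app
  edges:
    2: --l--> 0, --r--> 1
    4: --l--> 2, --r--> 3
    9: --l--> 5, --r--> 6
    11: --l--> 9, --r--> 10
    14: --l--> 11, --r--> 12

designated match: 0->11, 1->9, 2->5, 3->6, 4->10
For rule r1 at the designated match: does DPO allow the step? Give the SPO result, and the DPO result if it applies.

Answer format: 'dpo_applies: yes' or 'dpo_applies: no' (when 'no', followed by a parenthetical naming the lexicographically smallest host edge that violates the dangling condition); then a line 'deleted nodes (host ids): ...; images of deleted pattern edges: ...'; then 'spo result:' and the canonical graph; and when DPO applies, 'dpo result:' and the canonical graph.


dpo_applies: yes
deleted nodes (host ids): 5, 9; images of deleted pattern edges: (9,5,l); (9,6,r); (11,9,l); (11,10,r)
spo result:
nodes: 0:c1, 1:c4, 2:app, 3:c2, 4:app, 6:c1, 10:c4, 11:app, 12:c4, 14:app, 15:app
edges: (2,0,l); (2,1,r); (4,2,l); (4,3,r); (11,6,l); (11,15,r); (14,11,l); (14,12,r); (15,10,l); (15,10,r)
dpo result:
nodes: 0:c1, 1:c4, 2:app, 3:c2, 4:app, 6:c1, 10:c4, 11:app, 12:c4, 14:app, 15:app
edges: (2,0,l); (2,1,r); (4,2,l); (4,3,r); (11,6,l); (11,15,r); (14,11,l); (14,12,r); (15,10,l); (15,10,r)


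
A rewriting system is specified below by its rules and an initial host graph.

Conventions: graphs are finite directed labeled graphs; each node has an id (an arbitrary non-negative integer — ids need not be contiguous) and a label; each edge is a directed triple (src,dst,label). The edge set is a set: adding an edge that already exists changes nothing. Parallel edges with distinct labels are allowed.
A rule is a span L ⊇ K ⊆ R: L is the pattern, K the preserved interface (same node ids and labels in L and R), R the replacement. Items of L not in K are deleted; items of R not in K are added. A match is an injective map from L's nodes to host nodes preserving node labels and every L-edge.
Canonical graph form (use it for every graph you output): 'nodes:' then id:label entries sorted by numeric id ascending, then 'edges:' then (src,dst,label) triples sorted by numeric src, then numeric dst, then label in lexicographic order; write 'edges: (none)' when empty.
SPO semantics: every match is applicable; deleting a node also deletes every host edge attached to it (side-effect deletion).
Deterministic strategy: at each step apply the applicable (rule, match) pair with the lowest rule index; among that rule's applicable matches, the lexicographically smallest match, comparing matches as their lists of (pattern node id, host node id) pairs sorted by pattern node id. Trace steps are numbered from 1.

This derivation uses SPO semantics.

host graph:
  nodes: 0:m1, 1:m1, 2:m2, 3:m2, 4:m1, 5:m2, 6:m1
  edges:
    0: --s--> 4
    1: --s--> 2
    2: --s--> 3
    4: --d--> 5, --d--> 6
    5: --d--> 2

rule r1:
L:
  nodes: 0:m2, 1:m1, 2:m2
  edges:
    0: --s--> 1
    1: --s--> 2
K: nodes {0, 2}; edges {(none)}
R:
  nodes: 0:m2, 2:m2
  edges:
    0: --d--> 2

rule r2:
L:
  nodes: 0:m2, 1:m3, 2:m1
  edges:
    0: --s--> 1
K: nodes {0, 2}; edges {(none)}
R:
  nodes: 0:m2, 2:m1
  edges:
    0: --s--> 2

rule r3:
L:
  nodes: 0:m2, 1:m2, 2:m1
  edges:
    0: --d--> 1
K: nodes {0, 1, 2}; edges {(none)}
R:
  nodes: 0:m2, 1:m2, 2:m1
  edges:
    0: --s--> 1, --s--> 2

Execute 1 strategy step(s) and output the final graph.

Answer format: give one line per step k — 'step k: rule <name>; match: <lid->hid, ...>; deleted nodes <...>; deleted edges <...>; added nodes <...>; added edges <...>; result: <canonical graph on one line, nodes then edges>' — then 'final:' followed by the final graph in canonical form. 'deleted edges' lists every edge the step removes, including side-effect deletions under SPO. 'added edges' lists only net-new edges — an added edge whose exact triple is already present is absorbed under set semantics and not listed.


step 1: rule r3; match: 0->5, 1->2, 2->0; deleted nodes (none); deleted edges (5,2,d); added nodes (none); added edges (5,0,s); (5,2,s); result: nodes: 0:m1, 1:m1, 2:m2, 3:m2, 4:m1, 5:m2, 6:m1 edges: (0,4,s); (1,2,s); (2,3,s); (4,5,d); (4,6,d); (5,0,s); (5,2,s)
final:
nodes: 0:m1, 1:m1, 2:m2, 3:m2, 4:m1, 5:m2, 6:m1
edges: (0,4,s); (1,2,s); (2,3,s); (4,5,d); (4,6,d); (5,0,s); (5,2,s)


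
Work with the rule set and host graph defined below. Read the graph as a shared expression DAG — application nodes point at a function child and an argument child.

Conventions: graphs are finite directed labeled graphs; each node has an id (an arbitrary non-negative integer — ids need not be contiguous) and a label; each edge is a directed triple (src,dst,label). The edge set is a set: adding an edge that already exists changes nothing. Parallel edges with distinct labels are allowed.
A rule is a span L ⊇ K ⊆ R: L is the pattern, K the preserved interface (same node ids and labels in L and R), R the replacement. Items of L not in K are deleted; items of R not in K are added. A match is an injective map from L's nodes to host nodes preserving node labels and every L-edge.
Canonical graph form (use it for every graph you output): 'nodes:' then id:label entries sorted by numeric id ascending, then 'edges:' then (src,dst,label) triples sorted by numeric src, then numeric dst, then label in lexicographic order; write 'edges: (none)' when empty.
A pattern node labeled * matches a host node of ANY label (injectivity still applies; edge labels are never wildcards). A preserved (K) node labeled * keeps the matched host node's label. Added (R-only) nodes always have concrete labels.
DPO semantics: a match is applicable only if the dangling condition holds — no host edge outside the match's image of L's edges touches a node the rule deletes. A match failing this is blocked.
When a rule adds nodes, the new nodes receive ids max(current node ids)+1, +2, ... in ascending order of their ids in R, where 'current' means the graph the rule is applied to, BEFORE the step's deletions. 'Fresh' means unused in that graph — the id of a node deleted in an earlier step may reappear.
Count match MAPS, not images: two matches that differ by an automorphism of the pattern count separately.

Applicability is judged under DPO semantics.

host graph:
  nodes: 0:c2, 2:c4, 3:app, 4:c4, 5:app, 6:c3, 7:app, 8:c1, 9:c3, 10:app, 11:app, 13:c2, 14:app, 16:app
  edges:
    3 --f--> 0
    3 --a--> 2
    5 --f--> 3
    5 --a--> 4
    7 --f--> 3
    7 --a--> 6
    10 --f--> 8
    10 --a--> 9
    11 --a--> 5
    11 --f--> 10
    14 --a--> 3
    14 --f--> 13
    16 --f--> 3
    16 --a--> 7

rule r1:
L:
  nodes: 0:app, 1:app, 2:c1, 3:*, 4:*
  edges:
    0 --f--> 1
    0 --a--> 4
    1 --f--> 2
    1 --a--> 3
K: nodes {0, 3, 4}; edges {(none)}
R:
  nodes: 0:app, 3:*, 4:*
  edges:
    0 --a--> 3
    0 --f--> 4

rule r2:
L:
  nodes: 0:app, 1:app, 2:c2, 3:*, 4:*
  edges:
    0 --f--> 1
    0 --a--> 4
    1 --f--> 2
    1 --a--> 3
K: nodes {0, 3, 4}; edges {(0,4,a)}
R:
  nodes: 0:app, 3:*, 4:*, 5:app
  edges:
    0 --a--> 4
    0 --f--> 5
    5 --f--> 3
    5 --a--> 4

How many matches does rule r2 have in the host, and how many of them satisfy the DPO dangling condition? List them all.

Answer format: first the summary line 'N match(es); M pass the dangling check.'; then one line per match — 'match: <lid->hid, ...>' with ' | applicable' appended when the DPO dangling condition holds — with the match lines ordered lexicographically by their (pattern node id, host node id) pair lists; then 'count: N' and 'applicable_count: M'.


3 match(es); 0 pass the dangling check.
match: 0->5, 1->3, 2->0, 3->2, 4->4
match: 0->7, 1->3, 2->0, 3->2, 4->6
match: 0->16, 1->3, 2->0, 3->2, 4->7
count: 3
applicable_count: 0


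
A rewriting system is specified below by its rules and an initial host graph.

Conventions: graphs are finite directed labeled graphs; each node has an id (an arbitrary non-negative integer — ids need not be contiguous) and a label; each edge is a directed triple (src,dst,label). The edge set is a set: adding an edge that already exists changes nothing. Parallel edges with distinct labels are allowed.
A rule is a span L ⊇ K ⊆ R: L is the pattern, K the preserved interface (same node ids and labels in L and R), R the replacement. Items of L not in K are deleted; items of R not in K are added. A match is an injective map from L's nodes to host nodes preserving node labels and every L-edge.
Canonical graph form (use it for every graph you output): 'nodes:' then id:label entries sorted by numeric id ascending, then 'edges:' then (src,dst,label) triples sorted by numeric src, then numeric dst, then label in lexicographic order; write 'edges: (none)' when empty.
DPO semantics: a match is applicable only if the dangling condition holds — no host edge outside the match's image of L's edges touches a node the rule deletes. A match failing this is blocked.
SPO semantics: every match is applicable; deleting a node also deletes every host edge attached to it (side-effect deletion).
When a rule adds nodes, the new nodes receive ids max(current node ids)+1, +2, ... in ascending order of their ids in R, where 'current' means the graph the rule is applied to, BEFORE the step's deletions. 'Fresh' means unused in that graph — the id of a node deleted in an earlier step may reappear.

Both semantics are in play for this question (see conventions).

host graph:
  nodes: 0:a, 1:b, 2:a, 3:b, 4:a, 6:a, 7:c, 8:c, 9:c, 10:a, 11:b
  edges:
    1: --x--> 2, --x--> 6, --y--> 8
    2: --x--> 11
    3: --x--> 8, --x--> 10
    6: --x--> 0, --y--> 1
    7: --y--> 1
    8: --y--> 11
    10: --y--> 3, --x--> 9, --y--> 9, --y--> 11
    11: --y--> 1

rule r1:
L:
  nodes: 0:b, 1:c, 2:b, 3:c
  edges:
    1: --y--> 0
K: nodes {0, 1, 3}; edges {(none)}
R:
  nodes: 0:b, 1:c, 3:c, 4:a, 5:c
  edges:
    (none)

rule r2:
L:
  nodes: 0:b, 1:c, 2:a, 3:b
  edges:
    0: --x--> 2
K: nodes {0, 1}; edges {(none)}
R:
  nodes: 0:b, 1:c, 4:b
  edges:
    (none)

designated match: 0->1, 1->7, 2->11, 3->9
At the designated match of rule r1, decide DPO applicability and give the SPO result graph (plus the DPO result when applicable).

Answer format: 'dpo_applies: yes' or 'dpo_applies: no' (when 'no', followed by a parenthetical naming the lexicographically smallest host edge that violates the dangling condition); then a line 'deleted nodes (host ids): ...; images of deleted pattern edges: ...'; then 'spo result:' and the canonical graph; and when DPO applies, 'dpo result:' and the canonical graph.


dpo_applies: no
(the rule deletes node 11, which keeps host edge (2,11,x) outside the match image — the dangling condition fails, DPO blocks; SPO proceeds and side-deletes such edges)
deleted nodes (host ids): 11; images of deleted pattern edges: (7,1,y)
spo result:
nodes: 0:a, 1:b, 2:a, 3:b, 4:a, 6:a, 7:c, 8:c, 9:c, 10:a, 12:a, 13:c
edges: (1,2,x); (1,6,x); (1,8,y); (3,8,x); (3,10,x); (6,0,x); (6,1,y); (10,3,y); (10,9,x); (10,9,y)


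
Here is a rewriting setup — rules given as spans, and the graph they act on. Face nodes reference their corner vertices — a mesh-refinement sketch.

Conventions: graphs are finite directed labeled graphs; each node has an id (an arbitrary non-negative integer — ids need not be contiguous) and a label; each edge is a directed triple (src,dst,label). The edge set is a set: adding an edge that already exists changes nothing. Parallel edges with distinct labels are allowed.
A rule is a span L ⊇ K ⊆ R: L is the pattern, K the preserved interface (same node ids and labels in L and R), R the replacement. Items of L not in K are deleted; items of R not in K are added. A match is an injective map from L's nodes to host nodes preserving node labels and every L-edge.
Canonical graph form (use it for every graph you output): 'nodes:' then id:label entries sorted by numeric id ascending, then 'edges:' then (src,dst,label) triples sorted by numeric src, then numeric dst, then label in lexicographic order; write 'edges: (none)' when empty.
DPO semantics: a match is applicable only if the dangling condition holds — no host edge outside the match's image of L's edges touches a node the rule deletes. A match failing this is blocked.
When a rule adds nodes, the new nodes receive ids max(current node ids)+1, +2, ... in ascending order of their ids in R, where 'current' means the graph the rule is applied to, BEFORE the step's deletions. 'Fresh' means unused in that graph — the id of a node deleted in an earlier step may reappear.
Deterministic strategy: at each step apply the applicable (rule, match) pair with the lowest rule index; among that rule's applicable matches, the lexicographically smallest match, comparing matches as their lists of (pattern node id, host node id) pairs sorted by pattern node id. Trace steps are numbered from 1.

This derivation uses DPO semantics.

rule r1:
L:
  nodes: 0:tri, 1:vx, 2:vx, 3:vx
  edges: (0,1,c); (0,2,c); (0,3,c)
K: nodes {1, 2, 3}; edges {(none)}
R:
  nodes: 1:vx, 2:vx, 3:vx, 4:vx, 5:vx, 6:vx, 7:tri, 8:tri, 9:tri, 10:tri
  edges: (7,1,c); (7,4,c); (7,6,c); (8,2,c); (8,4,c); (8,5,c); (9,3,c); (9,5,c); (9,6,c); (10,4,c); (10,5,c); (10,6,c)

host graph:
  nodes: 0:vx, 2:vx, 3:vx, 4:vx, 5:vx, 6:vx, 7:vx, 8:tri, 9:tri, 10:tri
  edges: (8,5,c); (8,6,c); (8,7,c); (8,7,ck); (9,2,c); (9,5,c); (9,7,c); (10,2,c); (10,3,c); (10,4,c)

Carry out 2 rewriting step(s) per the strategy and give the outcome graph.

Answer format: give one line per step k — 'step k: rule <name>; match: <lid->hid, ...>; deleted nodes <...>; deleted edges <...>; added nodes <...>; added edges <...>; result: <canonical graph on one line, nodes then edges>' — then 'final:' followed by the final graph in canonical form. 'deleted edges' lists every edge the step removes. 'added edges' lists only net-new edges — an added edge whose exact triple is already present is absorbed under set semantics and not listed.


step 1: rule r1; match: 0->9, 1->2, 2->5, 3->7; deleted nodes 9; deleted edges (9,2,c); (9,5,c); (9,7,c); added nodes 11, 12, 13, 14, 15, 16, 17; added edges (14,2,c); (14,11,c); (14,13,c); (15,5,c); (15,11,c); (15,12,c); (16,7,c); (16,12,c); (16,13,c); (17,11,c); (17,12,c); (17,13,c); result: nodes: 0:vx, 2:vx, 3:vx, 4:vx, 5:vx, 6:vx, 7:vx, 8:tri, 10:tri, 11:vx, 12:vx, 13:vx, 14:tri, 15:tri, 16:tri, 17:tri edges: (8,5,c); (8,6,c); (8,7,c); (8,7,ck); (10,2,c); (10,3,c); (10,4,c); (14,2,c); (14,11,c); (14,13,c); (15,5,c); (15,11,c); (15,12,c); (16,7,c); (16,12,c); (16,13,c); (17,11,c); (17,12,c); (17,13,c)
step 2: rule r1; match: 0->10, 1->2, 2->3, 3->4; deleted nodes 10; deleted edges (10,2,c); (10,3,c); (10,4,c); added nodes 18, 19, 20, 21, 22, 23, 24; added edges (21,2,c); (21,18,c); (21,20,c); (22,3,c); (22,18,c); (22,19,c); (23,4,c); (23,19,c); (23,20,c); (24,18,c); (24,19,c); (24,20,c); result: nodes: 0:vx, 2:vx, 3:vx, 4:vx, 5:vx, 6:vx, 7:vx, 8:tri, 11:vx, 12:vx, 13:vx, 14:tri, 15:tri, 16:tri, 17:tri, 18:vx, 19:vx, 20:vx, 21:tri, 22:tri, 23:tri, 24:tri edges: (8,5,c); (8,6,c); (8,7,c); (8,7,ck); (14,2,c); (14,11,c); (14,13,c); (15,5,c); (15,11,c); (15,12,c); (16,7,c); (16,12,c); (16,13,c); (17,11,c); (17,12,c); (17,13,c); (21,2,c); (21,18,c); (21,20,c); (22,3,c); (22,18,c); (22,19,c); (23,4,c); (23,19,c); (23,20,c); (24,18,c); (24,19,c); (24,20,c)
final:
nodes: 0:vx, 2:vx, 3:vx, 4:vx, 5:vx, 6:vx, 7:vx, 8:tri, 11:vx, 12:vx, 13:vx, 14:tri, 15:tri, 16:tri, 17:tri, 18:vx, 19:vx, 20:vx, 21:tri, 22:tri, 23:tri, 24:tri
edges: (8,5,c); (8,6,c); (8,7,c); (8,7,ck); (14,2,c); (14,11,c); (14,13,c); (15,5,c); (15,11,c); (15,12,c); (16,7,c); (16,12,c); (16,13,c); (17,11,c); (17,12,c); (17,13,c); (21,2,c); (21,18,c); (21,20,c); (22,3,c); (22,18,c); (22,19,c); (23,4,c); (23,19,c); (23,20,c); (24,18,c); (24,19,c); (24,20,c)
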